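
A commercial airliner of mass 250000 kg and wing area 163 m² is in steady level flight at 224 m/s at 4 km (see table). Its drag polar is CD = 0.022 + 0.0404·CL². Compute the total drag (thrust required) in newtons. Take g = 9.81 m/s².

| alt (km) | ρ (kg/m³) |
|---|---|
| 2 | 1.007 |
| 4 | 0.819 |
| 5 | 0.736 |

At 4 km, from the table: ρ = 0.819 kg/m³.
Weight W = mg = 250000 × 9.81 = 2.4525×10^6 N; in level flight L = W.
Dynamic pressure q = 0.5 × 0.819 × 224² = 20550 Pa.
Required CL = L/(qS) = 2.4525×10^6/(20550·163) = 0.7323.
CD = 0.022 + 0.0404 × 0.7323² = 0.04366.
D = q·S·CD = 20550 × 163 × 0.04366 = 1.462×10^5 N

D = 1.46×10^5 N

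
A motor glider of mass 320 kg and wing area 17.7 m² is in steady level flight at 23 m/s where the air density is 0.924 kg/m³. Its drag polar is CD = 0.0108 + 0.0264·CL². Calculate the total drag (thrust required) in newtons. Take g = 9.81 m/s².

D = 107 N

Level flight ⇒ L = W = m·g = 320 × 9.81 = 3139.2 N.
q = ½ρv² = ½ × 0.924 × 23² = 244.4 Pa.
Required CL = L/(qS) = 3139.2/(244.4·17.7) = 0.7257.
CD = 0.0108 + 0.0264 × 0.7257² = 0.0247.
D = q·S·CD = 244.4 × 17.7 × 0.0247 = 106.9 N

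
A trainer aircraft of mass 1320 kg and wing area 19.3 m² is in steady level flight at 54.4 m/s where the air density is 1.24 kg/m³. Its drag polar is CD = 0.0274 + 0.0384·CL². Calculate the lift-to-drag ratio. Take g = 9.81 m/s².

Weight W = mg = 1320 × 9.81 = 12949 N; in level flight L = W.
q = ½ρv² = ½ × 1.24 × 54.4² = 1835 Pa.
CL = 2W/(ρv²S) = 2×12949/(1.24×54.4²×19.3) = 0.3657.
CD = 0.0274 + 0.0384 × 0.3657² = 0.03253.
L/D = CL/CD = 0.3657 / 0.03253 = 11.2

L/D = 11.2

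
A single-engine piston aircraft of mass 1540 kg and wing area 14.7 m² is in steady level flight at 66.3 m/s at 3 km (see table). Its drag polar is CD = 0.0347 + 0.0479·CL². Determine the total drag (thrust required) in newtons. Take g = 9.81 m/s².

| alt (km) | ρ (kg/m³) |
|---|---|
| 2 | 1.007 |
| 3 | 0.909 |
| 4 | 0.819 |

At 3 km, from the table: ρ = 0.909 kg/m³.
In steady level flight, lift balances weight: W = mg = 1540 × 9.81 = 15107 N.
Dynamic pressure q = 0.5 × 0.909 × 66.3² = 1998 Pa.
Required CL = L/(qS) = 15107/(1998·14.7) = 0.5144.
CD = 0.0347 + 0.0479 × 0.5144² = 0.04738.
D = q·S·CD = 1998 × 14.7 × 0.04738 = 1391 N

D = 1390 N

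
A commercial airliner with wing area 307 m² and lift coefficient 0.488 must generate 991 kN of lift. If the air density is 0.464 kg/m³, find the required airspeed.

L = ½ρv²S·CL ⇒ v = √(2L/(ρ·S·CL))
v = √(2 × 9.91×10^5 / (0.464 × 307 × 0.488)) = √28510 = 169 m/s

v = 169 m/s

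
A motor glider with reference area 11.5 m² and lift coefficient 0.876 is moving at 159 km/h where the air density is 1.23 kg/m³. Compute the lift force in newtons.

Convert speed: v = 159 km/h ÷ 3.6 = 44.17 m/s.
Dynamic pressure q = ½ρv² = ½ × 1.23 × 44.17² = 1200 Pa.
L = q·S·CL = 1200 × 11.5 × 0.876 = 12100 N ≈ 12.1 kN

L = 12100 N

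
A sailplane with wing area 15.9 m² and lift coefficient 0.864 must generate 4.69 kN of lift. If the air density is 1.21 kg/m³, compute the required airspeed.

L = ½ρv²S·CL ⇒ v = √(2L/(ρ·S·CL))
v = √(2 × 4690 / (1.21 × 15.9 × 0.864)) = √564.3 = 23.8 m/s

v = 23.8 m/s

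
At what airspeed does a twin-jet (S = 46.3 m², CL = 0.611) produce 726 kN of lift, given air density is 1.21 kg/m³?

v = 206 m/s

L = ½ρv²S·CL ⇒ v = √(2L/(ρ·S·CL))
v = √(2 × 7.26×10^5 / (1.21 × 46.3 × 0.611)) = √42420 = 206 m/s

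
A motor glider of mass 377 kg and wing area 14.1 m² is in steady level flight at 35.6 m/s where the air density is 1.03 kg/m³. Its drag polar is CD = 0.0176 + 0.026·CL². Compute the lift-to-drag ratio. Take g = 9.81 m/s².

In steady level flight, lift balances weight: W = mg = 377 × 9.81 = 3698.4 N.
q = ½ρv² = ½ × 1.03 × 35.6² = 652.7 Pa.
CL = W/(q·S) = 3698.4 / (652.7 × 14.1) = 0.4019.
CD = 0.0176 + 0.026 × 0.4019² = 0.0218.
L/D = CL/CD = 0.4019 / 0.0218 = 18.4

L/D = 18.4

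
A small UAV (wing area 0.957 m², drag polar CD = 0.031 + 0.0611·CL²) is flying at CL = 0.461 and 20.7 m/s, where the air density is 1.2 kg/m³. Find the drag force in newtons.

D = 10.8 N

CD = 0.031 + 0.0611 × 0.461² = 0.04399
D = ½ρv²S·CD = ½ × 1.2 × 20.7² × 0.957 × 0.04399 = 10.8 N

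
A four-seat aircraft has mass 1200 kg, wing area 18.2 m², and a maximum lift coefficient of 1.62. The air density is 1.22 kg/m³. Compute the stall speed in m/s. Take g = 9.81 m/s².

V_stall = 25.6 m/s

Weight W = mg = 1200 × 9.81 = 11770 N.
V_stall = √(2W/(ρ·S·CL,max)) = √(2 × 11770 / (1.22 × 18.2 × 1.62))
V_stall = √654.5 = 25.6 m/s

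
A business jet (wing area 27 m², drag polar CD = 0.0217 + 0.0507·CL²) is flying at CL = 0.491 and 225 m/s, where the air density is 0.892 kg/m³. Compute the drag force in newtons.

CD = 0.0217 + 0.0507 × 0.491² = 0.03392
D = ½ρv²S·CD = ½ × 0.892 × 225² × 27 × 0.03392 = 20700 N

D = 20700 N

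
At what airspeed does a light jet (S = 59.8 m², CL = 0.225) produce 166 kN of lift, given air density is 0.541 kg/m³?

v = 214 m/s

L = ½ρv²S·CL ⇒ v = √(2L/(ρ·S·CL))
v = √(2 × 1.66×10^5 / (0.541 × 59.8 × 0.225)) = √45610 = 214 m/s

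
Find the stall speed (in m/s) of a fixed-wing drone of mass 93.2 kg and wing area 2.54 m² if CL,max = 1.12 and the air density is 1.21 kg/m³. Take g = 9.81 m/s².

V_stall = 23 m/s

Stall occurs when L = W at CL,max. W = mg = 93.2 × 9.81 = 914.3 N.
From L = ½ρV²S·CL,max = W: V_stall = √(2W/(ρSCL,max)) = √(2·914.3/(1.21·2.54·1.12))
V_stall = √531.2 = 23 m/s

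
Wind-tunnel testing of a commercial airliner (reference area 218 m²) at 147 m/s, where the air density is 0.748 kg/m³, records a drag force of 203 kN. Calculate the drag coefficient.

CD = 0.115

From D = ½ρv²S·CD, rearranging gives CD = 2D/(ρv²S).
CD = 2 × 2.03×10^5 / (0.748 × 147² × 218) = 0.115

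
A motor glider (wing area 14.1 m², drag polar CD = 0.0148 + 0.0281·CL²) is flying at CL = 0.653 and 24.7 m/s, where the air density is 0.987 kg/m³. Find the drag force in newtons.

CD = 0.0148 + 0.0281 × 0.653² = 0.02678
D = ½ρv²S·CD = ½ × 0.987 × 24.7² × 14.1 × 0.02678 = 114 N

D = 114 N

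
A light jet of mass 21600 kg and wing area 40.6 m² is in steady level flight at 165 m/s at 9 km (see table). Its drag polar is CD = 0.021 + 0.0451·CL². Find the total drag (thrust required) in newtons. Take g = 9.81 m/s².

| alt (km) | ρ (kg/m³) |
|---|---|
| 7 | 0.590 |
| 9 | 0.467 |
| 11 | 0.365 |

At 9 km, from the table: ρ = 0.467 kg/m³.
Level flight ⇒ L = W = m·g = 21600 × 9.81 = 2.119×10^5 N.
q = ½ρv² = ½ × 0.467 × 165² = 6357 Pa.
CL = 2W/(ρv²S) = 2×2.119×10^5/(0.467×165²×40.6) = 0.821.
CD = 0.021 + 0.0451 × 0.821² = 0.0514.
D = q·S·CD = 6357 × 40.6 × 0.0514 = 13270 N

D = 13300 N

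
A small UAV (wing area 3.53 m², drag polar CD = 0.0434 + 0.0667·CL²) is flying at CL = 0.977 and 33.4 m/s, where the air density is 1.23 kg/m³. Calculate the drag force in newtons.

CD = 0.0434 + 0.0667 × 0.977² = 0.1071
D = ½ρv²S·CD = ½ × 1.23 × 33.4² × 3.53 × 0.1071 = 259 N

D = 259 N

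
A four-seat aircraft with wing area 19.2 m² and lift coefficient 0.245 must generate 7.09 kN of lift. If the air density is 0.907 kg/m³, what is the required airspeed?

L = ½ρv²S·CL ⇒ v = √(2L/(ρ·S·CL))
v = √(2 × 7090 / (0.907 × 19.2 × 0.245)) = √3324 = 57.7 m/s

v = 57.7 m/s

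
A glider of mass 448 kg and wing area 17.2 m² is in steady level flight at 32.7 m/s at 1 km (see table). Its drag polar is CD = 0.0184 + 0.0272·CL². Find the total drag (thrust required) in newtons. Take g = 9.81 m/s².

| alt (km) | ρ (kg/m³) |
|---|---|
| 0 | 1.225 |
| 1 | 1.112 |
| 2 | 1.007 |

At 1 km, from the table: ρ = 1.112 kg/m³.
In steady level flight, lift balances weight: W = mg = 448 × 9.81 = 4394.9 N.
Dynamic pressure q = 0.5 × 1.112 × 32.7² = 594.5 Pa.
CL = 2W/(ρv²S) = 2×4394.9/(1.112×32.7²×17.2) = 0.4298.
CD = 0.0184 + 0.0272 × 0.4298² = 0.02342.
D = q·S·CD = 594.5 × 17.2 × 0.02342 = 239.5 N

D = 240 N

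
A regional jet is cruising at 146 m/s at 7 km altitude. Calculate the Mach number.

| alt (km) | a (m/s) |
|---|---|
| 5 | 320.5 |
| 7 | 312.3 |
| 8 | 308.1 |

At 7 km, from the table: a = 312.3 m/s.
M = v/a = 146 / 312.3 = 0.467

M = 0.467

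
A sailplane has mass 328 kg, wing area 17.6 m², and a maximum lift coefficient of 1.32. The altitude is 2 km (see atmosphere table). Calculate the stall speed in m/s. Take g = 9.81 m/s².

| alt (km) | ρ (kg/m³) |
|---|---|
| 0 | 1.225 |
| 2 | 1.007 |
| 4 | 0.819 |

V_stall = 16.6 m/s

At 2 km, from the table: ρ = 1.007 kg/m³.
Stall occurs when L = W at CL,max. W = mg = 328 × 9.81 = 3218 N.
V_stall = √(2W/(ρ·S·CL,max)) = √(2 × 3218 / (1.007 × 17.6 × 1.32))
V_stall = √275.1 = 16.6 m/s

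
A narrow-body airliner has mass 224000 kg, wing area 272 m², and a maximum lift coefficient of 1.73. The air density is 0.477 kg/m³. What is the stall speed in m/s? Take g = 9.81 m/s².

Stall occurs when L = W at CL,max. W = mg = 224000 × 9.81 = 2.197×10^6 N.
V_stall = √(2W/(ρ·S·CL,max)) = √(2 × 2.197×10^6 / (0.477 × 272 × 1.73))
V_stall = √19580 = 140 m/s

V_stall = 140 m/s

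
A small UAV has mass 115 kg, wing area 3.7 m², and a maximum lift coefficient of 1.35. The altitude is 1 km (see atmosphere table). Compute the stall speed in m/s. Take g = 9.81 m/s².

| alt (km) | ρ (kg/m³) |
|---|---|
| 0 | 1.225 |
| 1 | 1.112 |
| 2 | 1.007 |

At 1 km, from the table: ρ = 1.112 kg/m³.
At stall, lift equals weight: L = W = m·g = 115 × 9.81 = 1128 N.
V_stall = √(2W/(ρ·S·CL,max)) = √(2 × 1128 / (1.112 × 3.7 × 1.35))
V_stall = √406.2 = 20.2 m/s

V_stall = 20.2 m/s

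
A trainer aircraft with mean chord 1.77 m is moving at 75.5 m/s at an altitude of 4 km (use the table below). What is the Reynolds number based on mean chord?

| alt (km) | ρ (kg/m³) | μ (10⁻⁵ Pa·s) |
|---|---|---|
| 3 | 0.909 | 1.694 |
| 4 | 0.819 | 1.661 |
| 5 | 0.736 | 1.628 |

Re = 6.59×10^6

At 4 km, from the table: ρ = 0.819 kg/m³, μ = 1.661×10⁻⁵ Pa·s.
Re = ρ·v·c/μ = 0.819 × 75.5 × 1.77 / (1.661×10⁻⁵) = 6.59×10^6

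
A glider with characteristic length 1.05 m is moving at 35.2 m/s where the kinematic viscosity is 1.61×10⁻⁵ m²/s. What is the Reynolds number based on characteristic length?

Re = 2.3×10^6

Re = v·c/ν = 35.2 × 1.05 / (1.61×10⁻⁵) = 2.3×10^6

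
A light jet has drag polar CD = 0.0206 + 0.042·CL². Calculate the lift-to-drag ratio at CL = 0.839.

CD = 0.0206 + 0.042 × 0.839² = 0.05016
L/D = CL/CD = 0.839 / 0.05016 = 16.7

L/D = 16.7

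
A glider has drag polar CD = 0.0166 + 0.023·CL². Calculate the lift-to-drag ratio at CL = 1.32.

CD = 0.0166 + 0.023 × 1.32² = 0.05668
L/D = CL/CD = 1.32 / 0.05668 = 23.3

L/D = 23.3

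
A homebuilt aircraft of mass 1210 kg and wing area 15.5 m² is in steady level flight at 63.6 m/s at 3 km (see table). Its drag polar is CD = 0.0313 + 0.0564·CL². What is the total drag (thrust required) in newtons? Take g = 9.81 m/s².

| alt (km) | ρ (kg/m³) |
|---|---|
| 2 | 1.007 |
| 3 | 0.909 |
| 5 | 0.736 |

At 3 km, from the table: ρ = 0.909 kg/m³.
Weight W = mg = 1210 × 9.81 = 11870 N; in level flight L = W.
Dynamic pressure q = 0.5 × 0.909 × 63.6² = 1838 Pa.
Required CL = L/(qS) = 11870/(1838·15.5) = 0.4166.
CD = 0.0313 + 0.0564 × 0.4166² = 0.04109.
D = q·S·CD = 1838 × 15.5 × 0.04109 = 1171 N

D = 1170 N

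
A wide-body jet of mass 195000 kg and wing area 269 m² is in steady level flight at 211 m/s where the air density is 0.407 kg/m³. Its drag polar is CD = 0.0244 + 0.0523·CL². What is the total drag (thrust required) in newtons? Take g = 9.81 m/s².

Level flight ⇒ L = W = m·g = 195000 × 9.81 = 1.913×10^6 N.
q = ½ρv² = ½ × 0.407 × 211² = 9060 Pa.
CL = 2W/(ρv²S) = 2×1.913×10^6/(0.407×211²×269) = 0.7849.
CD = 0.0244 + 0.0523 × 0.7849² = 0.05662.
D = q·S·CD = 9060 × 269 × 0.05662 = 1.38×10^5 N

D = 1.38×10^5 N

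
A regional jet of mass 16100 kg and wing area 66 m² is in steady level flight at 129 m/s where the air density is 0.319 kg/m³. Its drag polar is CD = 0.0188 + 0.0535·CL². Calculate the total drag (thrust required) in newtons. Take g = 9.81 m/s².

Weight W = mg = 16100 × 9.81 = 1.5794×10^5 N; in level flight L = W.
q = ½ρv² = ½ × 0.319 × 129² = 2654 Pa.
CL = W/(q·S) = 1.5794×10^5 / (2654 × 66) = 0.9016.
CD = 0.0188 + 0.0535 × 0.9016² = 0.06229.
D = q·S·CD = 2654 × 66 × 0.06229 = 10910 N

D = 10900 N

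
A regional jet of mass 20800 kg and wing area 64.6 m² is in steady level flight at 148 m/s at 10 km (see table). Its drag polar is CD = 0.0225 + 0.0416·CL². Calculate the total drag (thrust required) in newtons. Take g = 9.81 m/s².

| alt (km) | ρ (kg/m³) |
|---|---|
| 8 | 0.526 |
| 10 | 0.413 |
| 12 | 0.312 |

D = 12500 N

At 10 km, from the table: ρ = 0.413 kg/m³.
Level flight ⇒ L = W = m·g = 20800 × 9.81 = 2.0405×10^5 N.
q = ½ρv² = ½ × 0.413 × 148² = 4523 Pa.
Required CL = L/(qS) = 2.0405×10^5/(4523·64.6) = 0.6983.
CD = 0.0225 + 0.0416 × 0.6983² = 0.04279.
D = q·S·CD = 4523 × 64.6 × 0.04279 = 12500 N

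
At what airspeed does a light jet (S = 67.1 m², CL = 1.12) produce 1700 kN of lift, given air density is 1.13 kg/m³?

L = ½ρv²S·CL ⇒ v = √(2L/(ρ·S·CL))
v = √(2 × 1.7×10^6 / (1.13 × 67.1 × 1.12)) = √40040 = 200 m/s

v = 200 m/s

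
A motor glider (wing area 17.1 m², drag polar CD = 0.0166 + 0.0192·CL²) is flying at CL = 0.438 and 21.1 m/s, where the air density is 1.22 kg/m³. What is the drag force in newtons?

CD = 0.0166 + 0.0192 × 0.438² = 0.02028
D = ½ρv²S·CD = ½ × 1.22 × 21.1² × 17.1 × 0.02028 = 94.2 N

D = 94.2 N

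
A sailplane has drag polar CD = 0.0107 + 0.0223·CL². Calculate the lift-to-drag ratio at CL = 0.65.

CD = 0.0107 + 0.0223 × 0.65² = 0.02012
L/D = CL/CD = 0.65 / 0.02012 = 32.3

L/D = 32.3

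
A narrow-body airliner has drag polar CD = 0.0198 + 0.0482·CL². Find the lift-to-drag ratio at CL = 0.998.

CD = 0.0198 + 0.0482 × 0.998² = 0.06781
L/D = CL/CD = 0.998 / 0.06781 = 14.7

L/D = 14.7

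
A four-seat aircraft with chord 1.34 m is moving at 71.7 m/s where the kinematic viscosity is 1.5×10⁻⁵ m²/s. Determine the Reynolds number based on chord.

Re = 6.41×10^6

Re = v·c/ν = 71.7 × 1.34 / (1.5×10⁻⁵) = 6.41×10^6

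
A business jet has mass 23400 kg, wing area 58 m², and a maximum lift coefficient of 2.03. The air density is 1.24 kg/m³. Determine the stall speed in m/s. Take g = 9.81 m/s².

V_stall = 56.1 m/s

At stall, lift equals weight: L = W = m·g = 23400 × 9.81 = 2.296×10^5 N.
V_stall = √(2W/(ρ·S·CL,max)) = √(2 × 2.296×10^5 / (1.24 × 58 × 2.03))
V_stall = √3145 = 56.1 m/s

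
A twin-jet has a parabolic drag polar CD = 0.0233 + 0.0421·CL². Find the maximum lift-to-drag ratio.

For CD = CD0 + K·CL², (L/D)max occurs at CL* = √(CD0/K) and equals 1/(2√(K·CD0)).
(L/D)max = 1/(2√(0.0421 × 0.0233)) = 1/(2 × 0.03132) = 16

(L/D)max = 16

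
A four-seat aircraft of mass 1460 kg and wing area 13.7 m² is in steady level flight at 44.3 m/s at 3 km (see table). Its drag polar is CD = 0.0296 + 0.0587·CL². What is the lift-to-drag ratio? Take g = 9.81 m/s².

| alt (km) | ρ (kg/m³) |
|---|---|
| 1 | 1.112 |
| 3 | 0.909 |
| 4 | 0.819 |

At 3 km, from the table: ρ = 0.909 kg/m³.
Weight W = mg = 1460 × 9.81 = 14323 N; in level flight L = W.
q = ½ρv² = ½ × 0.909 × 44.3² = 892 Pa.
CL = 2W/(ρv²S) = 2×14323/(0.909×44.3²×13.7) = 1.172.
CD = 0.0296 + 0.0587 × 1.172² = 0.1102.
L/D = CL/CD = 1.172 / 0.1102 = 10.6

L/D = 10.6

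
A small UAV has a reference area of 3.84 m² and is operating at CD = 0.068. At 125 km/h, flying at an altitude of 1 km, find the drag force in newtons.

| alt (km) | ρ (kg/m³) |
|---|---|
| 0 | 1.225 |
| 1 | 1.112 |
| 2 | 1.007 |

At 1 km, from the table: ρ = 1.112 kg/m³.
Convert speed: v = 125 km/h ÷ 3.6 = 34.72 m/s.
Dynamic pressure q = ½ρv² = ½ × 1.112 × 34.72² = 670.3 Pa.
D = q·S·CD = 670.3 × 3.84 × 0.068 = 175 N

D = 175 N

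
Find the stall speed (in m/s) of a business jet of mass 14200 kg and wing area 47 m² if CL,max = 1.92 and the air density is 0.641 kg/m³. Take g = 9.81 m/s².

Stall occurs when L = W at CL,max. W = mg = 14200 × 9.81 = 1.393×10^5 N.
From L = ½ρV²S·CL,max = W: V_stall = √(2W/(ρSCL,max)) = √(2·1.393×10^5/(0.641·47·1.92))
V_stall = √4816 = 69.4 m/s

V_stall = 69.4 m/s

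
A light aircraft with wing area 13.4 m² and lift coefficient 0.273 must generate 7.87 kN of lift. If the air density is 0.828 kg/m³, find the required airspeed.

v = 72.1 m/s

L = ½ρv²S·CL ⇒ v = √(2L/(ρ·S·CL))
v = √(2 × 7870 / (0.828 × 13.4 × 0.273)) = √5196 = 72.1 m/s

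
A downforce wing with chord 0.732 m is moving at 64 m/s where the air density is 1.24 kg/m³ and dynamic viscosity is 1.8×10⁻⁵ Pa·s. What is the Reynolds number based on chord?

Re = ρ·v·c/μ = 1.24 × 64 × 0.732 / (1.8×10⁻⁵) = 3.23×10^6

Re = 3.23×10^6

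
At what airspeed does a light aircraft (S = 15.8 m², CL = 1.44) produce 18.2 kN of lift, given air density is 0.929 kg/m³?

L = ½ρv²S·CL ⇒ v = √(2L/(ρ·S·CL))
v = √(2 × 18200 / (0.929 × 15.8 × 1.44)) = √1722 = 41.5 m/s

v = 41.5 m/s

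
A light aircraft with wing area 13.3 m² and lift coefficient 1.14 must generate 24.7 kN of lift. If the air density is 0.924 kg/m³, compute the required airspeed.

L = ½ρv²S·CL ⇒ v = √(2L/(ρ·S·CL))
v = √(2 × 24700 / (0.924 × 13.3 × 1.14)) = √3526 = 59.4 m/s

v = 59.4 m/s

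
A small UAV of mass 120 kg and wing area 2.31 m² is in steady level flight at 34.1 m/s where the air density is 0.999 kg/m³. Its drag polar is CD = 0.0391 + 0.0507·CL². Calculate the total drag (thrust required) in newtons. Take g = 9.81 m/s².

In steady level flight, lift balances weight: W = mg = 120 × 9.81 = 1177.2 N.
q = ½ρv² = ½ × 0.999 × 34.1² = 580.8 Pa.
CL = W/(q·S) = 1177.2 / (580.8 × 2.31) = 0.8774.
CD = 0.0391 + 0.0507 × 0.8774² = 0.07813.
D = q·S·CD = 580.8 × 2.31 × 0.07813 = 104.8 N

D = 105 N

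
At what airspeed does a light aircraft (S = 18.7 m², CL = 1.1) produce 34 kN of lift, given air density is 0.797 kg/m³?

v = 64.4 m/s

L = ½ρv²S·CL ⇒ v = √(2L/(ρ·S·CL))
v = √(2 × 34000 / (0.797 × 18.7 × 1.1)) = √4148 = 64.4 m/s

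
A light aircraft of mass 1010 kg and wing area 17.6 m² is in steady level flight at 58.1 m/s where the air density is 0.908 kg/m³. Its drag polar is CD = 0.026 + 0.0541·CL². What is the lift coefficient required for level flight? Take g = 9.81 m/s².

Weight W = mg = 1010 × 9.81 = 9908.1 N; in level flight L = W.
q = ½ρv² = ½ × 0.908 × 58.1² = 1533 Pa.
CL = W/(q·S) = 9908.1 / (1533 × 17.6) = 0.3673.

CL = 0.367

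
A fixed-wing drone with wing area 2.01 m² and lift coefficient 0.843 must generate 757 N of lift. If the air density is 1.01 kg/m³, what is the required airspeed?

L = ½ρv²S·CL ⇒ v = √(2L/(ρ·S·CL))
v = √(2 × 757 / (1.01 × 2.01 × 0.843)) = √884.7 = 29.7 m/s

v = 29.7 m/s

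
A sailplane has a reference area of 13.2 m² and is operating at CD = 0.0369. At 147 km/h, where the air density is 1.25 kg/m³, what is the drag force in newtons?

D = 508 N

Convert speed: v = 147 km/h ÷ 3.6 = 40.83 m/s.
D = ½ρv²S·CD = ½ × 1.25 × 40.83² × 13.2 × 0.0369 = 508 N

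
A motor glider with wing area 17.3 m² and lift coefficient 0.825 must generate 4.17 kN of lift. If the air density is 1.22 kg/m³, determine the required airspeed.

v = 21.9 m/s

L = ½ρv²S·CL ⇒ v = √(2L/(ρ·S·CL))
v = √(2 × 4170 / (1.22 × 17.3 × 0.825)) = √479 = 21.9 m/s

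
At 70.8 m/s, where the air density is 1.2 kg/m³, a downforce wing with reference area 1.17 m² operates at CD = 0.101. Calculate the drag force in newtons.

D = 355 N

D = ½ρv²S·CD = ½ × 1.2 × 70.8² × 1.17 × 0.101 = 355 N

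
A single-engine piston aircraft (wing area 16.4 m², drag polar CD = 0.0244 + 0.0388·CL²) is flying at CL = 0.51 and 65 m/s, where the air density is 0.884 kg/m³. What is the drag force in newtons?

D = 1060 N

CD = 0.0244 + 0.0388 × 0.51² = 0.03449
D = ½ρv²S·CD = ½ × 0.884 × 65² × 16.4 × 0.03449 = 1060 N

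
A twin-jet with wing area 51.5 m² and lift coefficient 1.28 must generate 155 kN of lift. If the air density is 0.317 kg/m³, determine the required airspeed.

L = ½ρv²S·CL ⇒ v = √(2L/(ρ·S·CL))
v = √(2 × 1.55×10^5 / (0.317 × 51.5 × 1.28)) = √14830 = 122 m/s

v = 122 m/s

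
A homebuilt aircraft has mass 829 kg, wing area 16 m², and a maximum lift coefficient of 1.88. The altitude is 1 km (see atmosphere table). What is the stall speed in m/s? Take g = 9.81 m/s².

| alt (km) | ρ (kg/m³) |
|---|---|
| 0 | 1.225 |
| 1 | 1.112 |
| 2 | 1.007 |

At 1 km, from the table: ρ = 1.112 kg/m³.
At stall, lift equals weight: L = W = m·g = 829 × 9.81 = 8132 N.
V_stall = √(2W/(ρ·S·CL,max)) = √(2 × 8132 / (1.112 × 16 × 1.88))
V_stall = √486.3 = 22.1 m/s

V_stall = 22.1 m/s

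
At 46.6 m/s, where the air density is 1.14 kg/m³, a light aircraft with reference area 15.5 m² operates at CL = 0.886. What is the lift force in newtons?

L = 17000 N

L = ½ρv²S·CL = ½ × 1.14 × 46.6² × 15.5 × 0.886 = 17000 N ≈ 17 kN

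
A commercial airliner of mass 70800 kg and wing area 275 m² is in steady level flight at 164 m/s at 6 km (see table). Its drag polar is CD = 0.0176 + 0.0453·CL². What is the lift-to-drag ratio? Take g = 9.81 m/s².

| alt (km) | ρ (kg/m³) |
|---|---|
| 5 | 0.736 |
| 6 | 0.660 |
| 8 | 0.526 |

At 6 km, from the table: ρ = 0.660 kg/m³.
In steady level flight, lift balances weight: W = mg = 70800 × 9.81 = 6.9455×10^5 N.
Dynamic pressure q = 0.5 × 0.66 × 164² = 8876 Pa.
Required CL = L/(qS) = 6.9455×10^5/(8876·275) = 0.2846.
CD = 0.0176 + 0.0453 × 0.2846² = 0.02127.
L/D = CL/CD = 0.2846 / 0.02127 = 13.4

L/D = 13.4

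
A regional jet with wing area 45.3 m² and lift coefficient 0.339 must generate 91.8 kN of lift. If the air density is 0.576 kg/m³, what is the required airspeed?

L = ½ρv²S·CL ⇒ v = √(2L/(ρ·S·CL))
v = √(2 × 91800 / (0.576 × 45.3 × 0.339)) = √20760 = 144 m/s

v = 144 m/s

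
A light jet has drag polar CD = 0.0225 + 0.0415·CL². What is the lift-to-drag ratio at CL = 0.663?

L/D = 16.3

CD = 0.0225 + 0.0415 × 0.663² = 0.04074
L/D = CL/CD = 0.663 / 0.04074 = 16.3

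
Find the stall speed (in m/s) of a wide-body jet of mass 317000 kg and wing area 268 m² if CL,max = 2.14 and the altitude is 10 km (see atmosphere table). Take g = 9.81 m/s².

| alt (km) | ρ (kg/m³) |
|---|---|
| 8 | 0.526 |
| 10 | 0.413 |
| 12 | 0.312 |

At 10 km, from the table: ρ = 0.413 kg/m³.
Weight W = mg = 317000 × 9.81 = 3.11×10^6 N.
From L = ½ρV²S·CL,max = W: V_stall = √(2W/(ρSCL,max)) = √(2·3.11×10^6/(0.413·268·2.14))
V_stall = √26260 = 162 m/s

V_stall = 162 m/s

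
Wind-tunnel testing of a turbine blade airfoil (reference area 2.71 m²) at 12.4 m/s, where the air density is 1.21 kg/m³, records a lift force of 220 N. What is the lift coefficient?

From L = ½ρv²S·CL, rearranging gives CL = 2L/(ρv²S).
CL = 2 × 220 / (1.21 × 12.4² × 2.71) = 0.873

CL = 0.873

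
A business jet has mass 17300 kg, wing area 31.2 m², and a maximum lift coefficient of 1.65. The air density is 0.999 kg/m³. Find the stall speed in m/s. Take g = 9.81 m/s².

V_stall = 81.2 m/s

At stall, lift equals weight: L = W = m·g = 17300 × 9.81 = 1.697×10^5 N.
From L = ½ρV²S·CL,max = W: V_stall = √(2W/(ρSCL,max)) = √(2·1.697×10^5/(0.999·31.2·1.65))
V_stall = √6600 = 81.2 m/s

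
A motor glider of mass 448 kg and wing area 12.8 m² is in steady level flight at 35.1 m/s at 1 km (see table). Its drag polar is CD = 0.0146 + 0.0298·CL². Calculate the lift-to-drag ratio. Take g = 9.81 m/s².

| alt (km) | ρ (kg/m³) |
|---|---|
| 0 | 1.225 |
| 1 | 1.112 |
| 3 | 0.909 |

L/D = 22.7

At 1 km, from the table: ρ = 1.112 kg/m³.
Weight W = mg = 448 × 9.81 = 4394.9 N; in level flight L = W.
Dynamic pressure q = 0.5 × 1.112 × 35.1² = 685 Pa.
CL = W/(q·S) = 4394.9 / (685 × 12.8) = 0.5012.
CD = 0.0146 + 0.0298 × 0.5012² = 0.02209.
L/D = CL/CD = 0.5012 / 0.02209 = 22.7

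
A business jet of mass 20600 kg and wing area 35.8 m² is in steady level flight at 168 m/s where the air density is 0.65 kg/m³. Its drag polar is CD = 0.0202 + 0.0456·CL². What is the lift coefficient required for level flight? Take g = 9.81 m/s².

Weight W = mg = 20600 × 9.81 = 2.0209×10^5 N; in level flight L = W.
Dynamic pressure q = 0.5 × 0.65 × 168² = 9173 Pa.
CL = W/(q·S) = 2.0209×10^5 / (9173 × 35.8) = 0.6154.

CL = 0.615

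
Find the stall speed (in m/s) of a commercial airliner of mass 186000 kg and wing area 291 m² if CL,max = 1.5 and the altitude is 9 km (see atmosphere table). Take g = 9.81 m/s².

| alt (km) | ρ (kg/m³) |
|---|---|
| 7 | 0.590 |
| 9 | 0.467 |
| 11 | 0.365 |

V_stall = 134 m/s

At 9 km, from the table: ρ = 0.467 kg/m³.
Weight W = mg = 186000 × 9.81 = 1.825×10^6 N.
From L = ½ρV²S·CL,max = W: V_stall = √(2W/(ρSCL,max)) = √(2·1.825×10^6/(0.467·291·1.5))
V_stall = √17900 = 134 m/s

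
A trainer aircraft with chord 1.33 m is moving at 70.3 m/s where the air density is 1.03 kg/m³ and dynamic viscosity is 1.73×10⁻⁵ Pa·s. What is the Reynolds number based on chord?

Re = ρ·v·c/μ = 1.03 × 70.3 × 1.33 / (1.73×10⁻⁵) = 5.57×10^6

Re = 5.57×10^6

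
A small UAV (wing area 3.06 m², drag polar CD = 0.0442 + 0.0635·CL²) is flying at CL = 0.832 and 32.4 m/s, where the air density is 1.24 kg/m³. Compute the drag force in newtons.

CD = 0.0442 + 0.0635 × 0.832² = 0.08816
D = ½ρv²S·CD = ½ × 1.24 × 32.4² × 3.06 × 0.08816 = 176 N

D = 176 N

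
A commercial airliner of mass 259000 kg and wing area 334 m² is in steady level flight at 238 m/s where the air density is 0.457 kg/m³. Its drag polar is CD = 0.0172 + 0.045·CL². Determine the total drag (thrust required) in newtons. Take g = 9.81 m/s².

D = 1.42×10^5 N

Level flight ⇒ L = W = m·g = 259000 × 9.81 = 2.5408×10^6 N.
q = ½ρv² = ½ × 0.457 × 238² = 12940 Pa.
CL = W/(q·S) = 2.5408×10^6 / (12940 × 334) = 0.5877.
CD = 0.0172 + 0.045 × 0.5877² = 0.03274.
D = q·S·CD = 12940 × 334 × 0.03274 = 1.416×10^5 N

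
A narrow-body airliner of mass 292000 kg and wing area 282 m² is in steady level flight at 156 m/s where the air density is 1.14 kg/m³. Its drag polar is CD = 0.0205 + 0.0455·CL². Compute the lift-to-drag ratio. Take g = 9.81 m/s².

Level flight ⇒ L = W = m·g = 292000 × 9.81 = 2.8645×10^6 N.
q = ½ρv² = ½ × 1.14 × 156² = 13870 Pa.
CL = 2W/(ρv²S) = 2×2.8645×10^6/(1.14×156²×282) = 0.7323.
CD = 0.0205 + 0.0455 × 0.7323² = 0.0449.
L/D = CL/CD = 0.7323 / 0.0449 = 16.3

L/D = 16.3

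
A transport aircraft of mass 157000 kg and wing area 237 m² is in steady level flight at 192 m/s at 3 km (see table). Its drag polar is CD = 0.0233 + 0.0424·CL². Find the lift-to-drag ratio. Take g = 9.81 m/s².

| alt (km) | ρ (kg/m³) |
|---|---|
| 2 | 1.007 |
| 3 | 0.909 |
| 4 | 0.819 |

L/D = 13.1

At 3 km, from the table: ρ = 0.909 kg/m³.
In steady level flight, lift balances weight: W = mg = 157000 × 9.81 = 1.5402×10^6 N.
Dynamic pressure q = 0.5 × 0.909 × 192² = 16750 Pa.
Required CL = L/(qS) = 1.5402×10^6/(16750·237) = 0.3879.
CD = 0.0233 + 0.0424 × 0.3879² = 0.02968.
L/D = CL/CD = 0.3879 / 0.02968 = 13.1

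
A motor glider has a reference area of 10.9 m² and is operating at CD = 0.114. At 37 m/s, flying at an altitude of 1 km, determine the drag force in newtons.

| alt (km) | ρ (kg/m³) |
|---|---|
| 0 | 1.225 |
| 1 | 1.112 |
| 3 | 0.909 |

At 1 km, from the table: ρ = 1.112 kg/m³.
D = ½ρv²S·CD = ½ × 1.112 × 37² × 10.9 × 0.114 = 946 N

D = 946 N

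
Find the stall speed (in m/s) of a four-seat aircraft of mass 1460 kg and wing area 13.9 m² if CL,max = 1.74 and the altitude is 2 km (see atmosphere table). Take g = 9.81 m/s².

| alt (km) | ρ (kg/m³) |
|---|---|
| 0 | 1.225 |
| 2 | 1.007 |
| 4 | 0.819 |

At 2 km, from the table: ρ = 1.007 kg/m³.
Stall occurs when L = W at CL,max. W = mg = 1460 × 9.81 = 14320 N.
V_stall = √(2W/(ρ·S·CL,max)) = √(2 × 14320 / (1.007 × 13.9 × 1.74))
V_stall = √1176 = 34.3 m/s

V_stall = 34.3 m/s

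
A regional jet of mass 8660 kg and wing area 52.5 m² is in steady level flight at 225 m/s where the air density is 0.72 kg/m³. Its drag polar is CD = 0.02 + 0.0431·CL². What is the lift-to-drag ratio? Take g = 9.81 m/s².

Level flight ⇒ L = W = m·g = 8660 × 9.81 = 84955 N.
Dynamic pressure q = 0.5 × 0.72 × 225² = 18220 Pa.
CL = W/(q·S) = 84955 / (18220 × 52.5) = 0.08879.
CD = 0.02 + 0.0431 × 0.08879² = 0.02034.
L/D = CL/CD = 0.08879 / 0.02034 = 4.37

L/D = 4.37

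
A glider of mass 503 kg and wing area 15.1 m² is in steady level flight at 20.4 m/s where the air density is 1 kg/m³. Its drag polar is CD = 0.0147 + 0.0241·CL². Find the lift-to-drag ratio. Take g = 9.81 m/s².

Level flight ⇒ L = W = m·g = 503 × 9.81 = 4934.4 N.
Dynamic pressure q = 0.5 × 1 × 20.4² = 208.1 Pa.
Required CL = L/(qS) = 4934.4/(208.1·15.1) = 1.57.
CD = 0.0147 + 0.0241 × 1.57² = 0.07414.
L/D = CL/CD = 1.57 / 0.07414 = 21.2

L/D = 21.2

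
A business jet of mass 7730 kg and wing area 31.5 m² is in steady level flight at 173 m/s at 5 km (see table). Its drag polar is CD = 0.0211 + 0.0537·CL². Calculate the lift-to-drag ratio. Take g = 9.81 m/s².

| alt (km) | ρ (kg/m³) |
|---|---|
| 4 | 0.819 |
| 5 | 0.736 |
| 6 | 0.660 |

L/D = 9.24

At 5 km, from the table: ρ = 0.736 kg/m³.
Level flight ⇒ L = W = m·g = 7730 × 9.81 = 75831 N.
Dynamic pressure q = 0.5 × 0.736 × 173² = 11010 Pa.
CL = 2W/(ρv²S) = 2×75831/(0.736×173²×31.5) = 0.2186.
CD = 0.0211 + 0.0537 × 0.2186² = 0.02367.
L/D = CL/CD = 0.2186 / 0.02367 = 9.24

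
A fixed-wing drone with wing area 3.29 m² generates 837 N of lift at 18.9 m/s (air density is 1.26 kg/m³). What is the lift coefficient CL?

CL = 1.13

From L = ½ρv²S·CL, rearranging gives CL = 2L/(ρv²S).
CL = 2 × 837 / (1.26 × 18.9² × 3.29) = 1.13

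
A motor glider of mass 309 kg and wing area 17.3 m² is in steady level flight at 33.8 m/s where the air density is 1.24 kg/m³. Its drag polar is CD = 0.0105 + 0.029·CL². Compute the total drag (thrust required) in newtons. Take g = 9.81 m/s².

D = 150 N

Level flight ⇒ L = W = m·g = 309 × 9.81 = 3031.3 N.
q = ½ρv² = ½ × 1.24 × 33.8² = 708.3 Pa.
Required CL = L/(qS) = 3031.3/(708.3·17.3) = 0.2474.
CD = 0.0105 + 0.029 × 0.2474² = 0.01227.
D = q·S·CD = 708.3 × 17.3 × 0.01227 = 150.4 N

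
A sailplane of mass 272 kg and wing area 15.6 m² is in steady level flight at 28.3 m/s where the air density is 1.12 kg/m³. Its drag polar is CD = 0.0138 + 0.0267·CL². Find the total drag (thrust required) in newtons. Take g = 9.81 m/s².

Level flight ⇒ L = W = m·g = 272 × 9.81 = 2668.3 N.
Dynamic pressure q = 0.5 × 1.12 × 28.3² = 448.5 Pa.
Required CL = L/(qS) = 2668.3/(448.5·15.6) = 0.3814.
CD = 0.0138 + 0.0267 × 0.3814² = 0.01768.
D = q·S·CD = 448.5 × 15.6 × 0.01768 = 123.7 N

D = 124 N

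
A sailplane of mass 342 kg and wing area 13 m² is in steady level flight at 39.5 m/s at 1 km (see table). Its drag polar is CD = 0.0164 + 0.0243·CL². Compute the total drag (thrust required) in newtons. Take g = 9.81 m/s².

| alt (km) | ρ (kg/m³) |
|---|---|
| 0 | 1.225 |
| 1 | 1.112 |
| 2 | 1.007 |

At 1 km, from the table: ρ = 1.112 kg/m³.
Level flight ⇒ L = W = m·g = 342 × 9.81 = 3355 N.
q = ½ρv² = ½ × 1.112 × 39.5² = 867.5 Pa.
CL = W/(q·S) = 3355 / (867.5 × 13) = 0.2975.
CD = 0.0164 + 0.0243 × 0.2975² = 0.01855.
D = q·S·CD = 867.5 × 13 × 0.01855 = 209.2 N

D = 209 N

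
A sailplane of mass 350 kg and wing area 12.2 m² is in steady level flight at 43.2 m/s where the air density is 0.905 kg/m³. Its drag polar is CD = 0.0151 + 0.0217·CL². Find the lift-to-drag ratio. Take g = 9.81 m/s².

Level flight ⇒ L = W = m·g = 350 × 9.81 = 3433.5 N.
Dynamic pressure q = 0.5 × 0.905 × 43.2² = 844.5 Pa.
CL = 2W/(ρv²S) = 2×3433.5/(0.905×43.2²×12.2) = 0.3333.
CD = 0.0151 + 0.0217 × 0.3333² = 0.01751.
L/D = CL/CD = 0.3333 / 0.01751 = 19

L/D = 19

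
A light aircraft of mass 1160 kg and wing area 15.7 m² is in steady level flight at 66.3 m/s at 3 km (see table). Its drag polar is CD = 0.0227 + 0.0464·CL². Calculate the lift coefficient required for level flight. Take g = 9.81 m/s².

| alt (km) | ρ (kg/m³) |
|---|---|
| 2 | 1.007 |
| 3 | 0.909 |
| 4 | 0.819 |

At 3 km, from the table: ρ = 0.909 kg/m³.
Level flight ⇒ L = W = m·g = 1160 × 9.81 = 11380 N.
q = ½ρv² = ½ × 0.909 × 66.3² = 1998 Pa.
CL = W/(q·S) = 11380 / (1998 × 15.7) = 0.3628.

CL = 0.363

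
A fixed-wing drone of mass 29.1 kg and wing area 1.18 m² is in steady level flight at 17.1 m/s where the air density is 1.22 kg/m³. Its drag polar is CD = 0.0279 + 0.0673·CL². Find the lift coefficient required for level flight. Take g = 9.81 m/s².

CL = 1.36

Weight W = mg = 29.1 × 9.81 = 285.47 N; in level flight L = W.
Dynamic pressure q = 0.5 × 1.22 × 17.1² = 178.4 Pa.
CL = W/(q·S) = 285.47 / (178.4 × 1.18) = 1.356.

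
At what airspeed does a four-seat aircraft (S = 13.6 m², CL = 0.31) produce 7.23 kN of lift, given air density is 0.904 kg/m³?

v = 61.6 m/s

L = ½ρv²S·CL ⇒ v = √(2L/(ρ·S·CL))
v = √(2 × 7230 / (0.904 × 13.6 × 0.31)) = √3794 = 61.6 m/s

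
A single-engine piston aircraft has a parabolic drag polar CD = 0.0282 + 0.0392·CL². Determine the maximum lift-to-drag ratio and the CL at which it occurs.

(L/D)max = 15, at CL = 0.848

For CD = CD0 + K·CL², (L/D)max occurs at CL* = √(CD0/K) and equals 1/(2√(K·CD0)).
(L/D)max = 1/(2√(0.0392 × 0.0282)) = 1/(2 × 0.03325) = 15
CL* = √(0.0282/0.0392) = 0.848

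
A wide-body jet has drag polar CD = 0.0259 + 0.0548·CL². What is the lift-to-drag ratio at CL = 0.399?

CD = 0.0259 + 0.0548 × 0.399² = 0.03462
L/D = CL/CD = 0.399 / 0.03462 = 11.5

L/D = 11.5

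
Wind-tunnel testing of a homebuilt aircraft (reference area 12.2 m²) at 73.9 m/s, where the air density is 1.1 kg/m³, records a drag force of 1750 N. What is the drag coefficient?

CD = 0.0478

From D = ½ρv²S·CD, rearranging gives CD = 2D/(ρv²S).
CD = 2 × 1750 / (1.1 × 73.9² × 12.2) = 0.0478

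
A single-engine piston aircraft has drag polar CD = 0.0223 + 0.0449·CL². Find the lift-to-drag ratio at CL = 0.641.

L/D = 15.7

CD = 0.0223 + 0.0449 × 0.641² = 0.04075
L/D = CL/CD = 0.641 / 0.04075 = 15.7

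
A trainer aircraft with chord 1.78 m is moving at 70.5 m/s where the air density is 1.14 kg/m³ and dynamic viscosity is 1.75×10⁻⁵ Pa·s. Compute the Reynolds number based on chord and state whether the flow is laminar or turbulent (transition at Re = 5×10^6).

Re = 8.17×10^6 (turbulent)

Re = ρ·v·c/μ = 1.14 × 70.5 × 1.78 / (1.75×10⁻⁵) = 8.17×10^6
Since 8.17×10^6 > 5×10^6, the flow is turbulent.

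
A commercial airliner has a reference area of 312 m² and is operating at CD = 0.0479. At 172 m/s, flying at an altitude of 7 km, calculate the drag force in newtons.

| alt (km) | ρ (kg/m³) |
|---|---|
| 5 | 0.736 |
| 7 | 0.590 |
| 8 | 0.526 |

At 7 km, from the table: ρ = 0.590 kg/m³.
Dynamic pressure q = ½ρv² = ½ × 0.59 × 172² = 8727 Pa.
D = q·S·CD = 8727 × 312 × 0.0479 = 1.3×10^5 N ≈ 130 kN

D = 1.3×10^5 N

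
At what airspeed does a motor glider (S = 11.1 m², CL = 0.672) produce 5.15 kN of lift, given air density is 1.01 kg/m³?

v = 37 m/s

L = ½ρv²S·CL ⇒ v = √(2L/(ρ·S·CL))
v = √(2 × 5150 / (1.01 × 11.1 × 0.672)) = √1367 = 37 m/s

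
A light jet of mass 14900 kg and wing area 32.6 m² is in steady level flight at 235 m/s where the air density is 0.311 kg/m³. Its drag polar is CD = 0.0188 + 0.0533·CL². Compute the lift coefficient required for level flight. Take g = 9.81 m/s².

Level flight ⇒ L = W = m·g = 14900 × 9.81 = 1.4617×10^5 N.
q = ½ρv² = ½ × 0.311 × 235² = 8587 Pa.
CL = 2W/(ρv²S) = 2×1.4617×10^5/(0.311×235²×32.6) = 0.5221.

CL = 0.522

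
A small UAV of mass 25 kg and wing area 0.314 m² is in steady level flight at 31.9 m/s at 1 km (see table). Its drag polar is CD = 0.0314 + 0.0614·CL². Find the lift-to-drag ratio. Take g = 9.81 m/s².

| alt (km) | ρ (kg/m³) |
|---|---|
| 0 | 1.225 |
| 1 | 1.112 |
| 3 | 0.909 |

At 1 km, from the table: ρ = 1.112 kg/m³.
Level flight ⇒ L = W = m·g = 25 × 9.81 = 245.25 N.
Dynamic pressure q = 0.5 × 1.112 × 31.9² = 565.8 Pa.
CL = W/(q·S) = 245.25 / (565.8 × 0.314) = 1.38.
CD = 0.0314 + 0.0614 × 1.38² = 0.1484.
L/D = CL/CD = 1.38 / 0.1484 = 9.3

L/D = 9.3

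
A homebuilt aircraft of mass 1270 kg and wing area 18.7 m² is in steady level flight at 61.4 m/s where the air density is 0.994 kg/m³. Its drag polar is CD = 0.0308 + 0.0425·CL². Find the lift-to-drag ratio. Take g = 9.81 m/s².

In steady level flight, lift balances weight: W = mg = 1270 × 9.81 = 12459 N.
Dynamic pressure q = 0.5 × 0.994 × 61.4² = 1874 Pa.
Required CL = L/(qS) = 12459/(1874·18.7) = 0.3556.
CD = 0.0308 + 0.0425 × 0.3556² = 0.03617.
L/D = CL/CD = 0.3556 / 0.03617 = 9.83

L/D = 9.83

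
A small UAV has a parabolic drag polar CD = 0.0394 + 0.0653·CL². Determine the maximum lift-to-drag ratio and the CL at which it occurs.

For CD = CD0 + K·CL², (L/D)max occurs at CL* = √(CD0/K) and equals 1/(2√(K·CD0)).
(L/D)max = 1/(2√(0.0653 × 0.0394)) = 1/(2 × 0.05072) = 9.86
CL* = √(0.0394/0.0653) = 0.777

(L/D)max = 9.86, at CL = 0.777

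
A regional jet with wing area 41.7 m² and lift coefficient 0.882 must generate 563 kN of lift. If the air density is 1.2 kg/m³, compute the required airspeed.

v = 160 m/s

L = ½ρv²S·CL ⇒ v = √(2L/(ρ·S·CL))
v = √(2 × 5.63×10^5 / (1.2 × 41.7 × 0.882)) = √25510 = 160 m/s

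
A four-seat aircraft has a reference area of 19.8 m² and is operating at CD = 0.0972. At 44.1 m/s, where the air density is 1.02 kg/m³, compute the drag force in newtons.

D = 1910 N

Dynamic pressure q = ½ρv² = ½ × 1.02 × 44.1² = 991.9 Pa.
D = q·S·CD = 991.9 × 19.8 × 0.0972 = 1910 N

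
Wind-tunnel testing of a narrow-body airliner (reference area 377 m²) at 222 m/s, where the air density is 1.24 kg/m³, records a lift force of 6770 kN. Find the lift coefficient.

CL = 0.588

From L = ½ρv²S·CL, rearranging gives CL = 2L/(ρv²S).
CL = 2 × 6.77×10^6 / (1.24 × 222² × 377) = 0.588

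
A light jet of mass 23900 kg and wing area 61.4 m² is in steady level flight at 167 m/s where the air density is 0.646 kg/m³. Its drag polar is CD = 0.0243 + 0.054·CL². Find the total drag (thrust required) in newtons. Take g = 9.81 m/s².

D = 18800 N

In steady level flight, lift balances weight: W = mg = 23900 × 9.81 = 2.3446×10^5 N.
Dynamic pressure q = 0.5 × 0.646 × 167² = 9008 Pa.
Required CL = L/(qS) = 2.3446×10^5/(9008·61.4) = 0.4239.
CD = 0.0243 + 0.054 × 0.4239² = 0.034.
D = q·S·CD = 9008 × 61.4 × 0.034 = 18810 N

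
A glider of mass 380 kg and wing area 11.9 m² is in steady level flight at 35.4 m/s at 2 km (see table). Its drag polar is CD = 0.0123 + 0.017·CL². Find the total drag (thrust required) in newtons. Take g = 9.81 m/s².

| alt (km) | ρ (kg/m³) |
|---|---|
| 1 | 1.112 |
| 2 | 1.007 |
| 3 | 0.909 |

D = 124 N

At 2 km, from the table: ρ = 1.007 kg/m³.
Level flight ⇒ L = W = m·g = 380 × 9.81 = 3727.8 N.
q = ½ρv² = ½ × 1.007 × 35.4² = 631 Pa.
Required CL = L/(qS) = 3727.8/(631·11.9) = 0.4965.
CD = 0.0123 + 0.017 × 0.4965² = 0.01649.
D = q·S·CD = 631 × 11.9 × 0.01649 = 123.8 N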